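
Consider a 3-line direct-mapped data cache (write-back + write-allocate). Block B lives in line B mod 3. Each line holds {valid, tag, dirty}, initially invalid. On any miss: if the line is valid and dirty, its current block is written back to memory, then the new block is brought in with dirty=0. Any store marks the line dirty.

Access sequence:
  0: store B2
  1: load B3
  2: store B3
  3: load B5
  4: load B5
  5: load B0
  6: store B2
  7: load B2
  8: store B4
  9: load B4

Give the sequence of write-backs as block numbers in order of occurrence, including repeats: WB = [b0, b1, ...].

WB = [2, 3]

0: W B2 -> L2 miss  d=D]
1: R B3 -> L0 miss  d=-]
2: W B3 -> L0 hit  d=D]
3: R B5 -> L2 miss wb->B2  d=-]
4: R B5 -> L2 hit  d=-]
5: R B0 -> L0 miss wb->B3  d=-]
6: W B2 -> L2 miss  d=D]
7: R B2 -> L2 hit  d=D]
8: W B4 -> L1 miss  d=D]
9: R B4 -> L1 hit  d=D]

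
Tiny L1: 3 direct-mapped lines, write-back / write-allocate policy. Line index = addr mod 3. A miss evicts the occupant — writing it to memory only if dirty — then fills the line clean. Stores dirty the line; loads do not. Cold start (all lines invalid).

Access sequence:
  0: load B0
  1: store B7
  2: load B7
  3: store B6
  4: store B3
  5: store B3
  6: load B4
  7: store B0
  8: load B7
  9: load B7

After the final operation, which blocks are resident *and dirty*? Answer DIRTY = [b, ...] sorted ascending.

DIRTY = [0]

0: R B0 -> L0 miss  d=-]
1: W B7 -> L1 miss  d=D]
2: R B7 -> L1 hit  d=D]
3: W B6 -> L0 miss  d=D]
4: W B3 -> L0 miss wb->B6  d=D]
5: W B3 -> L0 hit  d=D]
6: R B4 -> L1 miss wb->B7  d=-]
7: W B0 -> L0 miss wb->B3  d=D]
8: R B7 -> L1 miss  d=-]
9: R B7 -> L1 hit  d=-]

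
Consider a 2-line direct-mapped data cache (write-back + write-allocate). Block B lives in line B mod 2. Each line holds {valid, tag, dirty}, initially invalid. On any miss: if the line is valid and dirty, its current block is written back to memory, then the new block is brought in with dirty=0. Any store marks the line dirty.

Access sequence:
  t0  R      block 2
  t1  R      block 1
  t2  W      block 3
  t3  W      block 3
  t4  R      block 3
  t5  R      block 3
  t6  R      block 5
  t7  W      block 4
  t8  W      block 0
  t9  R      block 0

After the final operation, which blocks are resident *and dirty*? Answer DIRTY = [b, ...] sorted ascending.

  0 | R B2 → L0 miss [-]
  1 | R B1 → L1 miss [-]
  2 | W B3 → L1 miss [D]
  3 | W B3 → L1 hit [D]
  4 | R B3 → L1 hit [D]
  5 | R B3 → L1 hit [D]
  6 | R B5 → L1 miss wb→B3 [-]
  7 | W B4 → L0 miss [D]
  8 | W B0 → L0 miss wb→B4 [D]
  9 | R B0 → L0 hit [D]

DIRTY = [0]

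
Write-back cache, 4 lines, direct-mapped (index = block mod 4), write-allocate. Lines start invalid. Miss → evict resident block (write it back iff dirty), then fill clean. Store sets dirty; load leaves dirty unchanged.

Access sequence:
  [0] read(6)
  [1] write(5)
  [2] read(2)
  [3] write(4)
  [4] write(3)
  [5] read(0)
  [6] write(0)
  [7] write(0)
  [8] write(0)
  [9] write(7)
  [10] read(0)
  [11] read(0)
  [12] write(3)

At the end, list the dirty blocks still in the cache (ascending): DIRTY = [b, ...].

0: R B6 → L2 miss [-]
1: W B5 → L1 miss [D]
2: R B2 → L2 miss [-]
3: W B4 → L0 miss [D]
4: W B3 → L3 miss [D]
5: R B0 → L0 miss wb→B4 [-]
6: W B0 → L0 hit [D]
7: W B0 → L0 hit [D]
8: W B0 → L0 hit [D]
9: W B7 → L3 miss wb→B3 [D]
10: R B0 → L0 hit [D]
11: R B0 → L0 hit [D]
12: W B3 → L3 miss wb→B7 [D]

DIRTY = [0, 3, 5]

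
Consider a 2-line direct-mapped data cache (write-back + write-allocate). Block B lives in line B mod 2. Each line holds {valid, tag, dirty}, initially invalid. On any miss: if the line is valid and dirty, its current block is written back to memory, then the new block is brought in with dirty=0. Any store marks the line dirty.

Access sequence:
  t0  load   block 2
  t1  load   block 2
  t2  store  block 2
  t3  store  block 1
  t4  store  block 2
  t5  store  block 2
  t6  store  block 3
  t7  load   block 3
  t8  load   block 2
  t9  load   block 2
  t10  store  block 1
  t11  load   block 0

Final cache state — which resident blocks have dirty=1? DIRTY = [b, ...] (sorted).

0: R B2 → L0 miss [-]
1: R B2 → L0 hit [-]
2: W B2 → L0 hit [D]
3: W B1 → L1 miss [D]
4: W B2 → L0 hit [D]
5: W B2 → L0 hit [D]
6: W B3 → L1 miss wb→B1 [D]
7: R B3 → L1 hit [D]
8: R B2 → L0 hit [D]
9: R B2 → L0 hit [D]
10: W B1 → L1 miss wb→B3 [D]
11: R B0 → L0 miss wb→B2 [-]

DIRTY = [1]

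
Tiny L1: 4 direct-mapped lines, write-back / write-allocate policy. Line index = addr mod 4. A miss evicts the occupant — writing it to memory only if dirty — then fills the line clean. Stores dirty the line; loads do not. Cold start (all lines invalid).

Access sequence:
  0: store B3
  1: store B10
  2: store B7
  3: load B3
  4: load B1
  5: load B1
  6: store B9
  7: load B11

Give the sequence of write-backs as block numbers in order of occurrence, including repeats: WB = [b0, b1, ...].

0: W B3 -> L3 miss  d=D]
1: W B10 -> L2 miss  d=D]
2: W B7 -> L3 miss wb->B3  d=D]
3: R B3 -> L3 miss wb->B7  d=-]
4: R B1 -> L1 miss  d=-]
5: R B1 -> L1 hit  d=-]
6: W B9 -> L1 miss  d=D]
7: R B11 -> L3 miss  d=-]

WB = [3, 7]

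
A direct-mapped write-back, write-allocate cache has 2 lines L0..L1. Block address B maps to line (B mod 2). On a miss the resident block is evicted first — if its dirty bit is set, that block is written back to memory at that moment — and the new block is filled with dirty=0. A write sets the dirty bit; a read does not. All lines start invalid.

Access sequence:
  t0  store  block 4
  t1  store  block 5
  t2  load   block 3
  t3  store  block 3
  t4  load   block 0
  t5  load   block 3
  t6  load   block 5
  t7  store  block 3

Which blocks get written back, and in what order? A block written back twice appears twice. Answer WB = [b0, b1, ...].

0: W B4 → L0 miss [D]
1: W B5 → L1 miss [D]
2: R B3 → L1 miss wb→B5 [-]
3: W B3 → L1 hit [D]
4: R B0 → L0 miss wb→B4 [-]
5: R B3 → L1 hit [D]
6: R B5 → L1 miss wb→B3 [-]
7: W B3 → L1 miss [D]

WB = [5, 4, 3]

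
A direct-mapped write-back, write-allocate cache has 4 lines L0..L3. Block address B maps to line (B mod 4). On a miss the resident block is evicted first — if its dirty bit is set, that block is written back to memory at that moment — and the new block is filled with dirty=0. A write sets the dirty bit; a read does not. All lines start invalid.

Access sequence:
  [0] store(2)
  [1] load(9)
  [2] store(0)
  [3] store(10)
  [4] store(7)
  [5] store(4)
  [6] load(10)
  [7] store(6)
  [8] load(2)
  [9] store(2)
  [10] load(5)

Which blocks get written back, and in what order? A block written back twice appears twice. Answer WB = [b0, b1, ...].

  0 | W B2 → L2 miss [D]
  1 | R B9 → L1 miss [-]
  2 | W B0 → L0 miss [D]
  3 | W B10 → L2 miss wb→B2 [D]
  4 | W B7 → L3 miss [D]
  5 | W B4 → L0 miss wb→B0 [D]
  6 | R B10 → L2 hit [D]
  7 | W B6 → L2 miss wb→B10 [D]
  8 | R B2 → L2 miss wb→B6 [-]
  9 | W B2 → L2 hit [D]
  10 | R B5 → L1 miss [-]

WB = [2, 0, 10, 6]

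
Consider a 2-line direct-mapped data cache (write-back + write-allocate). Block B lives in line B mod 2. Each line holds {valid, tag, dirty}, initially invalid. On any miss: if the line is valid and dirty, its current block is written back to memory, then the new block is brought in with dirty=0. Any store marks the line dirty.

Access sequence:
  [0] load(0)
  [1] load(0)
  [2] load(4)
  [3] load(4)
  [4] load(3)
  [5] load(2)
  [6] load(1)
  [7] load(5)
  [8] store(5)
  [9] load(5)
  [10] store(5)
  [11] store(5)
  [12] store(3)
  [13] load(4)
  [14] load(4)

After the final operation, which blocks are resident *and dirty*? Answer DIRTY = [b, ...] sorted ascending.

DIRTY = [3]

  0 | R B0 → L0 miss [-]
  1 | R B0 → L0 hit [-]
  2 | R B4 → L0 miss [-]
  3 | R B4 → L0 hit [-]
  4 | R B3 → L1 miss [-]
  5 | R B2 → L0 miss [-]
  6 | R B1 → L1 miss [-]
  7 | R B5 → L1 miss [-]
  8 | W B5 → L1 hit [D]
  9 | R B5 → L1 hit [D]
  10 | W B5 → L1 hit [D]
  11 | W B5 → L1 hit [D]
  12 | W B3 → L1 miss wb→B5 [D]
  13 | R B4 → L0 miss [-]
  14 | R B4 → L0 hit [-]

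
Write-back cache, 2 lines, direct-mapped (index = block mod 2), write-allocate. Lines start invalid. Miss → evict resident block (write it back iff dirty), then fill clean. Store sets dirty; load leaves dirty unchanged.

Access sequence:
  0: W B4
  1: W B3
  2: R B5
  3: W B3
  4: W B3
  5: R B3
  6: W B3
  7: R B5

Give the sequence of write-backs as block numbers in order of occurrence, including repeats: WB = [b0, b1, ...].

  0 | W B4 → L0 miss [D]
  1 | W B3 → L1 miss [D]
  2 | R B5 → L1 miss wb→B3 [-]
  3 | W B3 → L1 miss [D]
  4 | W B3 → L1 hit [D]
  5 | R B3 → L1 hit [D]
  6 | W B3 → L1 hit [D]
  7 | R B5 → L1 miss wb→B3 [-]

WB = [3, 3]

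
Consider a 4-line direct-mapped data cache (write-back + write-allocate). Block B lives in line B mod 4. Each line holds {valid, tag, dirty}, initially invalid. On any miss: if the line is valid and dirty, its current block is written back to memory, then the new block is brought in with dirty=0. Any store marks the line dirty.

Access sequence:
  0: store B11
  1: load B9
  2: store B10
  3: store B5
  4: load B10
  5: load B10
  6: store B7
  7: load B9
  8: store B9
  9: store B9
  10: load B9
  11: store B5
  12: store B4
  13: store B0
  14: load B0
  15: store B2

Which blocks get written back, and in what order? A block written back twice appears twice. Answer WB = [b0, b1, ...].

WB = [11, 5, 9, 4, 10]

0: W B11 → L3 miss [D]
1: R B9 → L1 miss [-]
2: W B10 → L2 miss [D]
3: W B5 → L1 miss [D]
4: R B10 → L2 hit [D]
5: R B10 → L2 hit [D]
6: W B7 → L3 miss wb→B11 [D]
7: R B9 → L1 miss wb→B5 [-]
8: W B9 → L1 hit [D]
9: W B9 → L1 hit [D]
10: R B9 → L1 hit [D]
11: W B5 → L1 miss wb→B9 [D]
12: W B4 → L0 miss [D]
13: W B0 → L0 miss wb→B4 [D]
14: R B0 → L0 hit [D]
15: W B2 → L2 miss wb→B10 [D]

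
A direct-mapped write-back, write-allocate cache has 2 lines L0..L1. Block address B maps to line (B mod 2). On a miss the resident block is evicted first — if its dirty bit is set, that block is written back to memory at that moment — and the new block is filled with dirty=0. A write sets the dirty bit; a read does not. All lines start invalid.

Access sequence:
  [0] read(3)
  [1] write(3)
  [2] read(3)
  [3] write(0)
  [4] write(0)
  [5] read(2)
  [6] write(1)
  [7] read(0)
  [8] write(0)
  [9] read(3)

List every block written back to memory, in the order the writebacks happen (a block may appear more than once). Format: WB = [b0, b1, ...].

WB = [0, 3, 1]

  0 | R B3 → L1 miss [-]
  1 | W B3 → L1 hit [D]
  2 | R B3 → L1 hit [D]
  3 | W B0 → L0 miss [D]
  4 | W B0 → L0 hit [D]
  5 | R B2 → L0 miss wb→B0 [-]
  6 | W B1 → L1 miss wb→B3 [D]
  7 | R B0 → L0 miss [-]
  8 | W B0 → L0 hit [D]
  9 | R B3 → L1 miss wb→B1 [-]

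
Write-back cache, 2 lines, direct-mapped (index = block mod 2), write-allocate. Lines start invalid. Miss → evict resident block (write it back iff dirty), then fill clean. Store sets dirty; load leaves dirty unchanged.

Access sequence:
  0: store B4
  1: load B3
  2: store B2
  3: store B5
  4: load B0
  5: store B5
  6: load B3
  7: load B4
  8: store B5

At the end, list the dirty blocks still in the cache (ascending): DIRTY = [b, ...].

0: W B4 → L0 miss [D]
1: R B3 → L1 miss [-]
2: W B2 → L0 miss wb→B4 [D]
3: W B5 → L1 miss [D]
4: R B0 → L0 miss wb→B2 [-]
5: W B5 → L1 hit [D]
6: R B3 → L1 miss wb→B5 [-]
7: R B4 → L0 miss [-]
8: W B5 → L1 miss [D]

DIRTY = [5]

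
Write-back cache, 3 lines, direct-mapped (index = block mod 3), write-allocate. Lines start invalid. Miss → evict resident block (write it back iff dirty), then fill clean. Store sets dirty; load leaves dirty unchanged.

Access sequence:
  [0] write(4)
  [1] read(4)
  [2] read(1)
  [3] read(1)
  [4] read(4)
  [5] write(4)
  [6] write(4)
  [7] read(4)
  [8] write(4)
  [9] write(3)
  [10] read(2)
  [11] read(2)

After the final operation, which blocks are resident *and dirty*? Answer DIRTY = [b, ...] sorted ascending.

0: W B4 -> L1 miss  d=D]
1: R B4 -> L1 hit  d=D]
2: R B1 -> L1 miss wb->B4  d=-]
3: R B1 -> L1 hit  d=-]
4: R B4 -> L1 miss  d=-]
5: W B4 -> L1 hit  d=D]
6: W B4 -> L1 hit  d=D]
7: R B4 -> L1 hit  d=D]
8: W B4 -> L1 hit  d=D]
9: W B3 -> L0 miss  d=D]
10: R B2 -> L2 miss  d=-]
11: R B2 -> L2 hit  d=-]

DIRTY = [3, 4]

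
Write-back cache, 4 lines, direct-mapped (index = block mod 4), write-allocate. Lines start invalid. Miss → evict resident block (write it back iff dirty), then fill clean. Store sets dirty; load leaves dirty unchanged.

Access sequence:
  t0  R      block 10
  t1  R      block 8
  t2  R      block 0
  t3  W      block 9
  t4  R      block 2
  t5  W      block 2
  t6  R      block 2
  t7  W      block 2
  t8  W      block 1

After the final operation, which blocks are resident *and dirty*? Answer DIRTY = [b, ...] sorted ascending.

DIRTY = [1, 2]

0: R B10 -> L2 miss  d=-]
1: R B8 -> L0 miss  d=-]
2: R B0 -> L0 miss  d=-]
3: W B9 -> L1 miss  d=D]
4: R B2 -> L2 miss  d=-]
5: W B2 -> L2 hit  d=D]
6: R B2 -> L2 hit  d=D]
7: W B2 -> L2 hit  d=D]
8: W B1 -> L1 miss wb->B9  d=D]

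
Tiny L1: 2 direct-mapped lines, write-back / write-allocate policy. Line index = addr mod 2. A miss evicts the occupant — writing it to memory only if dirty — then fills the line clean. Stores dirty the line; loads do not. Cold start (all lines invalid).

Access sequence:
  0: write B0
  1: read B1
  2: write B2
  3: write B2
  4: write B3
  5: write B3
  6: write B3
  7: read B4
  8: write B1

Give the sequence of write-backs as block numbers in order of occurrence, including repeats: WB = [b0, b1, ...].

0: W B0 → L0 miss [D]
1: R B1 → L1 miss [-]
2: W B2 → L0 miss wb→B0 [D]
3: W B2 → L0 hit [D]
4: W B3 → L1 miss [D]
5: W B3 → L1 hit [D]
6: W B3 → L1 hit [D]
7: R B4 → L0 miss wb→B2 [-]
8: W B1 → L1 miss wb→B3 [D]

WB = [0, 2, 3]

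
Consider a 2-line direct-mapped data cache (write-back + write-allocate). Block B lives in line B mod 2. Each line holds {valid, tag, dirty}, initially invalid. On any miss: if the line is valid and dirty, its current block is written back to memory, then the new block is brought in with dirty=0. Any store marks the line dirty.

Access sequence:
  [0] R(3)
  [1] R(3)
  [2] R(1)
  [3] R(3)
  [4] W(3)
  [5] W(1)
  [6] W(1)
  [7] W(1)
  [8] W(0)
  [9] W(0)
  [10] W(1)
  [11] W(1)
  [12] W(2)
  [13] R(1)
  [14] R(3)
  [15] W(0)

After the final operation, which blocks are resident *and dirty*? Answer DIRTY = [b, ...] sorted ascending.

  0 | R B3 → L1 miss [-]
  1 | R B3 → L1 hit [-]
  2 | R B1 → L1 miss [-]
  3 | R B3 → L1 miss [-]
  4 | W B3 → L1 hit [D]
  5 | W B1 → L1 miss wb→B3 [D]
  6 | W B1 → L1 hit [D]
  7 | W B1 → L1 hit [D]
  8 | W B0 → L0 miss [D]
  9 | W B0 → L0 hit [D]
  10 | W B1 → L1 hit [D]
  11 | W B1 → L1 hit [D]
  12 | W B2 → L0 miss wb→B0 [D]
  13 | R B1 → L1 hit [D]
  14 | R B3 → L1 miss wb→B1 [-]
  15 | W B0 → L0 miss wb→B2 [D]

DIRTY = [0]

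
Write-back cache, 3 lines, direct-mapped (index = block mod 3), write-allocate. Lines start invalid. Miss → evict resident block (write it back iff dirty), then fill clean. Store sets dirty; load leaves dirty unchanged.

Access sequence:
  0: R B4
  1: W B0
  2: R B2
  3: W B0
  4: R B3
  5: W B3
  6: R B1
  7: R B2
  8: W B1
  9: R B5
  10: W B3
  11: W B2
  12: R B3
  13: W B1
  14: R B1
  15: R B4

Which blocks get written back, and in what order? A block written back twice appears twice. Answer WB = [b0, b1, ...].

0: R B4 -> L1 miss  d=-]
1: W B0 -> L0 miss  d=D]
2: R B2 -> L2 miss  d=-]
3: W B0 -> L0 hit  d=D]
4: R B3 -> L0 miss wb->B0  d=-]
5: W B3 -> L0 hit  d=D]
6: R B1 -> L1 miss  d=-]
7: R B2 -> L2 hit  d=-]
8: W B1 -> L1 hit  d=D]
9: R B5 -> L2 miss  d=-]
10: W B3 -> L0 hit  d=D]
11: W B2 -> L2 miss  d=D]
12: R B3 -> L0 hit  d=D]
13: W B1 -> L1 hit  d=D]
14: R B1 -> L1 hit  d=D]
15: R B4 -> L1 miss wb->B1  d=-]

WB = [0, 1]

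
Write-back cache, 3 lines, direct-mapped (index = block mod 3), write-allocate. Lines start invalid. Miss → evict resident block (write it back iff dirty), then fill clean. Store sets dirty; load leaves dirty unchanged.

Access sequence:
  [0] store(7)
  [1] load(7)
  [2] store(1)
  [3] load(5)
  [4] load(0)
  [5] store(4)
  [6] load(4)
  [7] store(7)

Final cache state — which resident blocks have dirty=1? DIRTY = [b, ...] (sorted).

0: W B7 → L1 miss [D]
1: R B7 → L1 hit [D]
2: W B1 → L1 miss wb→B7 [D]
3: R B5 → L2 miss [-]
4: R B0 → L0 miss [-]
5: W B4 → L1 miss wb→B1 [D]
6: R B4 → L1 hit [D]
7: W B7 → L1 miss wb→B4 [D]

DIRTY = [7]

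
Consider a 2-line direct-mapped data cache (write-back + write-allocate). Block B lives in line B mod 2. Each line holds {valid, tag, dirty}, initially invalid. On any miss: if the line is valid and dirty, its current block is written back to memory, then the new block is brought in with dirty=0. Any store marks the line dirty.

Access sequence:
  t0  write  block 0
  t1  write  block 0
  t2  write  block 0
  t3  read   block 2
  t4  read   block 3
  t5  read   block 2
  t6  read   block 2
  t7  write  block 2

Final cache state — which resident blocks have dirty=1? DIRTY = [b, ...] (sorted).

DIRTY = [2]

0: W B0 → L0 miss [D]
1: W B0 → L0 hit [D]
2: W B0 → L0 hit [D]
3: R B2 → L0 miss wb→B0 [-]
4: R B3 → L1 miss [-]
5: R B2 → L0 hit [-]
6: R B2 → L0 hit [-]
7: W B2 → L0 hit [D]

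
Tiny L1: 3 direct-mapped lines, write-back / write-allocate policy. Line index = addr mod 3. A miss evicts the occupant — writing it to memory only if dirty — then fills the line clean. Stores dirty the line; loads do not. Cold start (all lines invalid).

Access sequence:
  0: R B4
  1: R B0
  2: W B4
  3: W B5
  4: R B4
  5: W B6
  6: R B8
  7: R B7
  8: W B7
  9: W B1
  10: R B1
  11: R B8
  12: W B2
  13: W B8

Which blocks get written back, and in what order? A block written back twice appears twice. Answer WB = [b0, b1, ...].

0: R B4 -> L1 miss  d=-]
1: R B0 -> L0 miss  d=-]
2: W B4 -> L1 hit  d=D]
3: W B5 -> L2 miss  d=D]
4: R B4 -> L1 hit  d=D]
5: W B6 -> L0 miss  d=D]
6: R B8 -> L2 miss wb->B5  d=-]
7: R B7 -> L1 miss wb->B4  d=-]
8: W B7 -> L1 hit  d=D]
9: W B1 -> L1 miss wb->B7  d=D]
10: R B1 -> L1 hit  d=D]
11: R B8 -> L2 hit  d=-]
12: W B2 -> L2 miss  d=D]
13: W B8 -> L2 miss wb->B2  d=D]

WB = [5, 4, 7, 2]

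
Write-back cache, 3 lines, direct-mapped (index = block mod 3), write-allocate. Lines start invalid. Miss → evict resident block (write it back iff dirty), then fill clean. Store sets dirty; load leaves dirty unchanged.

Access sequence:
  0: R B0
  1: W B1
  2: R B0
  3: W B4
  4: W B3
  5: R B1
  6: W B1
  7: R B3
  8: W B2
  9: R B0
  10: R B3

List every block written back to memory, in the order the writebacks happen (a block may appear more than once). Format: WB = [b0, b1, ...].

WB = [1, 4, 3]

0: R B0 → L0 miss [-]
1: W B1 → L1 miss [D]
2: R B0 → L0 hit [-]
3: W B4 → L1 miss wb→B1 [D]
4: W B3 → L0 miss [D]
5: R B1 → L1 miss wb→B4 [-]
6: W B1 → L1 hit [D]
7: R B3 → L0 hit [D]
8: W B2 → L2 miss [D]
9: R B0 → L0 miss wb→B3 [-]
10: R B3 → L0 miss [-]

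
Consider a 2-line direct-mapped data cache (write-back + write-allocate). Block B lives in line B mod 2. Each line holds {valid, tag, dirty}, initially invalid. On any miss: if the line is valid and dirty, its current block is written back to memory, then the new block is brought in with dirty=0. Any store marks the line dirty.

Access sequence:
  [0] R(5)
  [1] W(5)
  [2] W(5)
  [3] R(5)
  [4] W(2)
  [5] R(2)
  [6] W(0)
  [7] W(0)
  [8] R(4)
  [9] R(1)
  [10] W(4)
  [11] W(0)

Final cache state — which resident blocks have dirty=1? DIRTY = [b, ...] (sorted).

DIRTY = [0]

  0 | R B5 → L1 miss [-]
  1 | W B5 → L1 hit [D]
  2 | W B5 → L1 hit [D]
  3 | R B5 → L1 hit [D]
  4 | W B2 → L0 miss [D]
  5 | R B2 → L0 hit [D]
  6 | W B0 → L0 miss wb→B2 [D]
  7 | W B0 → L0 hit [D]
  8 | R B4 → L0 miss wb→B0 [-]
  9 | R B1 → L1 miss wb→B5 [-]
  10 | W B4 → L0 hit [D]
  11 | W B0 → L0 miss wb→B4 [D]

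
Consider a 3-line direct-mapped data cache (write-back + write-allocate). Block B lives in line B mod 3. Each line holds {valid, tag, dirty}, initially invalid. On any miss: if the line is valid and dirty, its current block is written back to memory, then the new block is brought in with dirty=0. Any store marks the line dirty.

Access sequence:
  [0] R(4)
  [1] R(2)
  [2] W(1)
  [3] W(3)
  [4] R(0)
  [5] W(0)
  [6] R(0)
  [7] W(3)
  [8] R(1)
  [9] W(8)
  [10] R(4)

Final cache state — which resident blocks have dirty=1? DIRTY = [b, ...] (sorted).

DIRTY = [3, 8]

0: R B4 → L1 miss [-]
1: R B2 → L2 miss [-]
2: W B1 → L1 miss [D]
3: W B3 → L0 miss [D]
4: R B0 → L0 miss wb→B3 [-]
5: W B0 → L0 hit [D]
6: R B0 → L0 hit [D]
7: W B3 → L0 miss wb→B0 [D]
8: R B1 → L1 hit [D]
9: W B8 → L2 miss [D]
10: R B4 → L1 miss wb→B1 [-]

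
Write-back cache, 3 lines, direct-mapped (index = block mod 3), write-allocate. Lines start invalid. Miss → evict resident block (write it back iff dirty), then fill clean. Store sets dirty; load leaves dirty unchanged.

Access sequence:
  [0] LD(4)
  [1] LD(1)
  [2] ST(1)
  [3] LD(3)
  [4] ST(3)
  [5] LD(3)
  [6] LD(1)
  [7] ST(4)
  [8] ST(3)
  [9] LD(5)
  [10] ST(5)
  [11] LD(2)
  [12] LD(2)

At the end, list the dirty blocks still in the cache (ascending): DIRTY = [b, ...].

  0 | R B4 → L1 miss [-]
  1 | R B1 → L1 miss [-]
  2 | W B1 → L1 hit [D]
  3 | R B3 → L0 miss [-]
  4 | W B3 → L0 hit [D]
  5 | R B3 → L0 hit [D]
  6 | R B1 → L1 hit [D]
  7 | W B4 → L1 miss wb→B1 [D]
  8 | W B3 → L0 hit [D]
  9 | R B5 → L2 miss [-]
  10 | W B5 → L2 hit [D]
  11 | R B2 → L2 miss wb→B5 [-]
  12 | R B2 → L2 hit [-]

DIRTY = [3, 4]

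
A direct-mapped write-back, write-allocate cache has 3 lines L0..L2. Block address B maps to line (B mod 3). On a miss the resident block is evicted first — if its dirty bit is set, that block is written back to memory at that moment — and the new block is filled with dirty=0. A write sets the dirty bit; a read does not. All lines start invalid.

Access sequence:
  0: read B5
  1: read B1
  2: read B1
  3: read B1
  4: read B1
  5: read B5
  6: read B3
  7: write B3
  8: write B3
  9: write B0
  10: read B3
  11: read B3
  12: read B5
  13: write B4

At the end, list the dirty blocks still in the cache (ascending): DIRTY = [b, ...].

DIRTY = [4]

  0 | R B5 → L2 miss [-]
  1 | R B1 → L1 miss [-]
  2 | R B1 → L1 hit [-]
  3 | R B1 → L1 hit [-]
  4 | R B1 → L1 hit [-]
  5 | R B5 → L2 hit [-]
  6 | R B3 → L0 miss [-]
  7 | W B3 → L0 hit [D]
  8 | W B3 → L0 hit [D]
  9 | W B0 → L0 miss wb→B3 [D]
  10 | R B3 → L0 miss wb→B0 [-]
  11 | R B3 → L0 hit [-]
  12 | R B5 → L2 hit [-]
  13 | W B4 → L1 miss [D]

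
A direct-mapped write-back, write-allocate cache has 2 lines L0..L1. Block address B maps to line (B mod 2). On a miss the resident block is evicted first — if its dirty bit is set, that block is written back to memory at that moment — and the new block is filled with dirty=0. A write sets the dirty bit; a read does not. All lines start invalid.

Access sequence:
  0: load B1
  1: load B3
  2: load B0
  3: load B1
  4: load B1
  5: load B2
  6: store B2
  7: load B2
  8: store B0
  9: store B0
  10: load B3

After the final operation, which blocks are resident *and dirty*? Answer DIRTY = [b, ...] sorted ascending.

DIRTY = [0]

0: R B1 -> L1 miss  d=-]
1: R B3 -> L1 miss  d=-]
2: R B0 -> L0 miss  d=-]
3: R B1 -> L1 miss  d=-]
4: R B1 -> L1 hit  d=-]
5: R B2 -> L0 miss  d=-]
6: W B2 -> L0 hit  d=D]
7: R B2 -> L0 hit  d=D]
8: W B0 -> L0 miss wb->B2  d=D]
9: W B0 -> L0 hit  d=D]
10: R B3 -> L1 miss  d=-]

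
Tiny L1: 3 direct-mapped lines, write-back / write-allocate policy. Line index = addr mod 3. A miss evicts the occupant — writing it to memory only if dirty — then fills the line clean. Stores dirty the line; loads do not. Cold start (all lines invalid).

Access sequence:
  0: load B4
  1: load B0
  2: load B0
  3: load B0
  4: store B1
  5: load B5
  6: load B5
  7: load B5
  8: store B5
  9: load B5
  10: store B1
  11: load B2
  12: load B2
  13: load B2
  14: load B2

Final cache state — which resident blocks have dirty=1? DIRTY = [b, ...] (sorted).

0: R B4 -> L1 miss  d=-]
1: R B0 -> L0 miss  d=-]
2: R B0 -> L0 hit  d=-]
3: R B0 -> L0 hit  d=-]
4: W B1 -> L1 miss  d=D]
5: R B5 -> L2 miss  d=-]
6: R B5 -> L2 hit  d=-]
7: R B5 -> L2 hit  d=-]
8: W B5 -> L2 hit  d=D]
9: R B5 -> L2 hit  d=D]
10: W B1 -> L1 hit  d=D]
11: R B2 -> L2 miss wb->B5  d=-]
12: R B2 -> L2 hit  d=-]
13: R B2 -> L2 hit  d=-]
14: R B2 -> L2 hit  d=-]

DIRTY = [1]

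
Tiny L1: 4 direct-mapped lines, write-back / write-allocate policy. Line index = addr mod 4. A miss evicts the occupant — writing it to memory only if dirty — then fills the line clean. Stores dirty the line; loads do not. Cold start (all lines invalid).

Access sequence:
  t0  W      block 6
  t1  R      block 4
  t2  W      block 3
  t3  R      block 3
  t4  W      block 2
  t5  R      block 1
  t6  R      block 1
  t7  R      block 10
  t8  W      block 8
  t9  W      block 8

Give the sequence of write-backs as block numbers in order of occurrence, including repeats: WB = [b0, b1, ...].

  0 | W B6 → L2 miss [D]
  1 | R B4 → L0 miss [-]
  2 | W B3 → L3 miss [D]
  3 | R B3 → L3 hit [D]
  4 | W B2 → L2 miss wb→B6 [D]
  5 | R B1 → L1 miss [-]
  6 | R B1 → L1 hit [-]
  7 | R B10 → L2 miss wb→B2 [-]
  8 | W B8 → L0 miss [D]
  9 | W B8 → L0 hit [D]

WB = [6, 2]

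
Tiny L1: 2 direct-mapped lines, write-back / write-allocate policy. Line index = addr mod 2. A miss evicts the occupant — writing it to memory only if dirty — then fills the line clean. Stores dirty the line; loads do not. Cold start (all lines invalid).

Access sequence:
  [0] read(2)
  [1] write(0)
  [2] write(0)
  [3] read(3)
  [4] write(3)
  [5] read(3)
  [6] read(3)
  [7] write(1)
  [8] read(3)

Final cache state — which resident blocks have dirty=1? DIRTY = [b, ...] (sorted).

DIRTY = [0]

0: R B2 -> L0 miss  d=-]
1: W B0 -> L0 miss  d=D]
2: W B0 -> L0 hit  d=D]
3: R B3 -> L1 miss  d=-]
4: W B3 -> L1 hit  d=D]
5: R B3 -> L1 hit  d=D]
6: R B3 -> L1 hit  d=D]
7: W B1 -> L1 miss wb->B3  d=D]
8: R B3 -> L1 miss wb->B1  d=-]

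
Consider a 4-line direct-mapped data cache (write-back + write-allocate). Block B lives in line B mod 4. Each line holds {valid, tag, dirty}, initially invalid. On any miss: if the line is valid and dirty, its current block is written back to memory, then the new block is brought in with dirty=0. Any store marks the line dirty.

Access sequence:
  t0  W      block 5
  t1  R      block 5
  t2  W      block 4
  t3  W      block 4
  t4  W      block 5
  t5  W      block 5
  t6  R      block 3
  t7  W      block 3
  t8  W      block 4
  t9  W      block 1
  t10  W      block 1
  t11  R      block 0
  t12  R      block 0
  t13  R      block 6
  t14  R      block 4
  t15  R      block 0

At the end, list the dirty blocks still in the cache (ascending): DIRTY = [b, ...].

0: W B5 -> L1 miss  d=D]
1: R B5 -> L1 hit  d=D]
2: W B4 -> L0 miss  d=D]
3: W B4 -> L0 hit  d=D]
4: W B5 -> L1 hit  d=D]
5: W B5 -> L1 hit  d=D]
6: R B3 -> L3 miss  d=-]
7: W B3 -> L3 hit  d=D]
8: W B4 -> L0 hit  d=D]
9: W B1 -> L1 miss wb->B5  d=D]
10: W B1 -> L1 hit  d=D]
11: R B0 -> L0 miss wb->B4  d=-]
12: R B0 -> L0 hit  d=-]
13: R B6 -> L2 miss  d=-]
14: R B4 -> L0 miss  d=-]
15: R B0 -> L0 miss  d=-]

DIRTY = [1, 3]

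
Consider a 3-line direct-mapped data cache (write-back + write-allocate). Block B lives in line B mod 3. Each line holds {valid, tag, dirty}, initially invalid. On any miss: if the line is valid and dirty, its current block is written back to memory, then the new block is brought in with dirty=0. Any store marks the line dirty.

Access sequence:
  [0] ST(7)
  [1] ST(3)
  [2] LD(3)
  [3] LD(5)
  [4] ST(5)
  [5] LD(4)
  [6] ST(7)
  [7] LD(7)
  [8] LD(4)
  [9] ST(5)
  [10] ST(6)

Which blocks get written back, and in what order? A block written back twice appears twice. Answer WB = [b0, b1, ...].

WB = [7, 7, 3]

0: W B7 → L1 miss [D]
1: W B3 → L0 miss [D]
2: R B3 → L0 hit [D]
3: R B5 → L2 miss [-]
4: W B5 → L2 hit [D]
5: R B4 → L1 miss wb→B7 [-]
6: W B7 → L1 miss [D]
7: R B7 → L1 hit [D]
8: R B4 → L1 miss wb→B7 [-]
9: W B5 → L2 hit [D]
10: W B6 → L0 miss wb→B3 [D]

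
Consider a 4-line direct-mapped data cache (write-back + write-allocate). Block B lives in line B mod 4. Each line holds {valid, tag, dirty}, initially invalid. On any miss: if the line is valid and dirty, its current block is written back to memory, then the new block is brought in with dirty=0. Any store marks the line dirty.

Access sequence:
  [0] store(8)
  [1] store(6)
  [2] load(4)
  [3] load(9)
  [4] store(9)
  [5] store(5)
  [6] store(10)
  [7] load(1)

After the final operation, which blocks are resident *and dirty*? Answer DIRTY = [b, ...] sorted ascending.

0: W B8 → L0 miss [D]
1: W B6 → L2 miss [D]
2: R B4 → L0 miss wb→B8 [-]
3: R B9 → L1 miss [-]
4: W B9 → L1 hit [D]
5: W B5 → L1 miss wb→B9 [D]
6: W B10 → L2 miss wb→B6 [D]
7: R B1 → L1 miss wb→B5 [-]

DIRTY = [10]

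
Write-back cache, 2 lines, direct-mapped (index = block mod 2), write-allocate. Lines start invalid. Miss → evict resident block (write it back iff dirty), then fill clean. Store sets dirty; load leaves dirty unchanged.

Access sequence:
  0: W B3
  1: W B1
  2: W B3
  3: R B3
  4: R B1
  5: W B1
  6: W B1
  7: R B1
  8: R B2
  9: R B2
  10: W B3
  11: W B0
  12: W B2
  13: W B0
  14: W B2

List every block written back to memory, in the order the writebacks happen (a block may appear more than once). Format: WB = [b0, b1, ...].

0: W B3 -> L1 miss  d=D]
1: W B1 -> L1 miss wb->B3  d=D]
2: W B3 -> L1 miss wb->B1  d=D]
3: R B3 -> L1 hit  d=D]
4: R B1 -> L1 miss wb->B3  d=-]
5: W B1 -> L1 hit  d=D]
6: W B1 -> L1 hit  d=D]
7: R B1 -> L1 hit  d=D]
8: R B2 -> L0 miss  d=-]
9: R B2 -> L0 hit  d=-]
10: W B3 -> L1 miss wb->B1  d=D]
11: W B0 -> L0 miss  d=D]
12: W B2 -> L0 miss wb->B0  d=D]
13: W B0 -> L0 miss wb->B2  d=D]
14: W B2 -> L0 miss wb->B0  d=D]

WB = [3, 1, 3, 1, 0, 2, 0]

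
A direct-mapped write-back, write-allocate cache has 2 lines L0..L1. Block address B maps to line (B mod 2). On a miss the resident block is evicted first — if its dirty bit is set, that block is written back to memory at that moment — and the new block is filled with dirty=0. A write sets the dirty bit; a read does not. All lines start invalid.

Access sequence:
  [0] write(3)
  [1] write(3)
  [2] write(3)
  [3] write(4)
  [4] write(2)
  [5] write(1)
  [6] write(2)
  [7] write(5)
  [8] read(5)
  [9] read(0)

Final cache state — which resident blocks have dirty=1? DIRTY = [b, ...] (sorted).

DIRTY = [5]

0: W B3 → L1 miss [D]
1: W B3 → L1 hit [D]
2: W B3 → L1 hit [D]
3: W B4 → L0 miss [D]
4: W B2 → L0 miss wb→B4 [D]
5: W B1 → L1 miss wb→B3 [D]
6: W B2 → L0 hit [D]
7: W B5 → L1 miss wb→B1 [D]
8: R B5 → L1 hit [D]
9: R B0 → L0 miss wb→B2 [-]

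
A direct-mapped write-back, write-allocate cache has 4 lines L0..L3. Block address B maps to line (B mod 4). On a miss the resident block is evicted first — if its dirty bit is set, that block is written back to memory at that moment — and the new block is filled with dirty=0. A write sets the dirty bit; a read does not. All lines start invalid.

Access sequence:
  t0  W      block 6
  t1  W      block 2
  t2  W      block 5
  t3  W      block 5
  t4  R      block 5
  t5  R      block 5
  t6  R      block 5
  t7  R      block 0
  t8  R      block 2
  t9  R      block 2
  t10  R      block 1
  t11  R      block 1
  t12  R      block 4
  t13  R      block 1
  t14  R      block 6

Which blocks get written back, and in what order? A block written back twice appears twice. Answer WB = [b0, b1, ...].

WB = [6, 5, 2]

  0 | W B6 → L2 miss [D]
  1 | W B2 → L2 miss wb→B6 [D]
  2 | W B5 → L1 miss [D]
  3 | W B5 → L1 hit [D]
  4 | R B5 → L1 hit [D]
  5 | R B5 → L1 hit [D]
  6 | R B5 → L1 hit [D]
  7 | R B0 → L0 miss [-]
  8 | R B2 → L2 hit [D]
  9 | R B2 → L2 hit [D]
  10 | R B1 → L1 miss wb→B5 [-]
  11 | R B1 → L1 hit [-]
  12 | R B4 → L0 miss [-]
  13 | R B1 → L1 hit [-]
  14 | R B6 → L2 miss wb→B2 [-]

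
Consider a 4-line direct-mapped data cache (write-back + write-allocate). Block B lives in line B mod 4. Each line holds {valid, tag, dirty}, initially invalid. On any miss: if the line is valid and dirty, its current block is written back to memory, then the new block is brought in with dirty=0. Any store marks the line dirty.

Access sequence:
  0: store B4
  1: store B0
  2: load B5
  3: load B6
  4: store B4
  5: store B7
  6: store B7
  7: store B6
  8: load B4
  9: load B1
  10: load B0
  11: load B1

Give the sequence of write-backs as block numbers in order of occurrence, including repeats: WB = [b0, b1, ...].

  0 | W B4 → L0 miss [D]
  1 | W B0 → L0 miss wb→B4 [D]
  2 | R B5 → L1 miss [-]
  3 | R B6 → L2 miss [-]
  4 | W B4 → L0 miss wb→B0 [D]
  5 | W B7 → L3 miss [D]
  6 | W B7 → L3 hit [D]
  7 | W B6 → L2 hit [D]
  8 | R B4 → L0 hit [D]
  9 | R B1 → L1 miss [-]
  10 | R B0 → L0 miss wb→B4 [-]
  11 | R B1 → L1 hit [-]

WB = [4, 0, 4]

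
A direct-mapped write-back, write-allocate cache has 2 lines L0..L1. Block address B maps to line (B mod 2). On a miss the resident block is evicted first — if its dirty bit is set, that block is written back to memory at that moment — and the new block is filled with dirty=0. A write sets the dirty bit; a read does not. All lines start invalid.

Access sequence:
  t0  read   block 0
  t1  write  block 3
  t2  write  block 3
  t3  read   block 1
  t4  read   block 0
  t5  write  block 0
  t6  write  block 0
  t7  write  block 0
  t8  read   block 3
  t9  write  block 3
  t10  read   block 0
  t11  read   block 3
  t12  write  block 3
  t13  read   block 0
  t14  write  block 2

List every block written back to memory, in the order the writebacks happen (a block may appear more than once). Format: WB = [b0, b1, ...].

0: R B0 → L0 miss [-]
1: W B3 → L1 miss [D]
2: W B3 → L1 hit [D]
3: R B1 → L1 miss wb→B3 [-]
4: R B0 → L0 hit [-]
5: W B0 → L0 hit [D]
6: W B0 → L0 hit [D]
7: W B0 → L0 hit [D]
8: R B3 → L1 miss [-]
9: W B3 → L1 hit [D]
10: R B0 → L0 hit [D]
11: R B3 → L1 hit [D]
12: W B3 → L1 hit [D]
13: R B0 → L0 hit [D]
14: W B2 → L0 miss wb→B0 [D]

WB = [3, 0]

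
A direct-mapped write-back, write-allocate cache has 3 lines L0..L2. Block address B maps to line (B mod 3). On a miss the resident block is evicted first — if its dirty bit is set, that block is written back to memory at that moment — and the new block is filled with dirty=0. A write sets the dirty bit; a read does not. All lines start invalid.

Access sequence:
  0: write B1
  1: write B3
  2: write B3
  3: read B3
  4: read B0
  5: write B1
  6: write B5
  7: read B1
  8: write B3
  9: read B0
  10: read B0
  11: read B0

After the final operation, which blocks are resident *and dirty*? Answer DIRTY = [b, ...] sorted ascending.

DIRTY = [1, 5]

0: W B1 → L1 miss [D]
1: W B3 → L0 miss [D]
2: W B3 → L0 hit [D]
3: R B3 → L0 hit [D]
4: R B0 → L0 miss wb→B3 [-]
5: W B1 → L1 hit [D]
6: W B5 → L2 miss [D]
7: R B1 → L1 hit [D]
8: W B3 → L0 miss [D]
9: R B0 → L0 miss wb→B3 [-]
10: R B0 → L0 hit [-]
11: R B0 → L0 hit [-]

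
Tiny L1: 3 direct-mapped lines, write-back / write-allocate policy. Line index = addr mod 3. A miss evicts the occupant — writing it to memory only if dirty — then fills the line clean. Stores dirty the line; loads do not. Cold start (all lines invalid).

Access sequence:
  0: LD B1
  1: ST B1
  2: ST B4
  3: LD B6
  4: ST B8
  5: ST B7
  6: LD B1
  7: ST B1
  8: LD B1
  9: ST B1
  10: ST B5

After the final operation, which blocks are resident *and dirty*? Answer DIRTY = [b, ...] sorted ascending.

  0 | R B1 → L1 miss [-]
  1 | W B1 → L1 hit [D]
  2 | W B4 → L1 miss wb→B1 [D]
  3 | R B6 → L0 miss [-]
  4 | W B8 → L2 miss [D]
  5 | W B7 → L1 miss wb→B4 [D]
  6 | R B1 → L1 miss wb→B7 [-]
  7 | W B1 → L1 hit [D]
  8 | R B1 → L1 hit [D]
  9 | W B1 → L1 hit [D]
  10 | W B5 → L2 miss wb→B8 [D]

DIRTY = [1, 5]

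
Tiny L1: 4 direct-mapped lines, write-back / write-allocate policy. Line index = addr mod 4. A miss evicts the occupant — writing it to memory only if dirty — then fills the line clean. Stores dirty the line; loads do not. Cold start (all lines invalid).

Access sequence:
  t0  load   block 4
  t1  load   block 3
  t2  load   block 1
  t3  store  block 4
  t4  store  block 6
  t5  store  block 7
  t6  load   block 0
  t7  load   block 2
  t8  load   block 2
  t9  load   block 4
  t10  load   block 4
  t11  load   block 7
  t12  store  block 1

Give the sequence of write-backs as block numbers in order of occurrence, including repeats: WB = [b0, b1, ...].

  0 | R B4 → L0 miss [-]
  1 | R B3 → L3 miss [-]
  2 | R B1 → L1 miss [-]
  3 | W B4 → L0 hit [D]
  4 | W B6 → L2 miss [D]
  5 | W B7 → L3 miss [D]
  6 | R B0 → L0 miss wb→B4 [-]
  7 | R B2 → L2 miss wb→B6 [-]
  8 | R B2 → L2 hit [-]
  9 | R B4 → L0 miss [-]
  10 | R B4 → L0 hit [-]
  11 | R B7 → L3 hit [D]
  12 | W B1 → L1 hit [D]

WB = [4, 6]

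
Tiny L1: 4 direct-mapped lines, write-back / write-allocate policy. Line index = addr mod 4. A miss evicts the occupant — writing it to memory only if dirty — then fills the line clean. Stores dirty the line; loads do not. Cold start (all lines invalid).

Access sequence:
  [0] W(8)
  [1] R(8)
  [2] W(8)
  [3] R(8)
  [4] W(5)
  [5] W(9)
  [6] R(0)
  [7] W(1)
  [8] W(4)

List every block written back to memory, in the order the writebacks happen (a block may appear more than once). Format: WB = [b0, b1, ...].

WB = [5, 8, 9]

0: W B8 -> L0 miss  d=D]
1: R B8 -> L0 hit  d=D]
2: W B8 -> L0 hit  d=D]
3: R B8 -> L0 hit  d=D]
4: W B5 -> L1 miss  d=D]
5: W B9 -> L1 miss wb->B5  d=D]
6: R B0 -> L0 miss wb->B8  d=-]
7: W B1 -> L1 miss wb->B9  d=D]
8: W B4 -> L0 miss  d=D]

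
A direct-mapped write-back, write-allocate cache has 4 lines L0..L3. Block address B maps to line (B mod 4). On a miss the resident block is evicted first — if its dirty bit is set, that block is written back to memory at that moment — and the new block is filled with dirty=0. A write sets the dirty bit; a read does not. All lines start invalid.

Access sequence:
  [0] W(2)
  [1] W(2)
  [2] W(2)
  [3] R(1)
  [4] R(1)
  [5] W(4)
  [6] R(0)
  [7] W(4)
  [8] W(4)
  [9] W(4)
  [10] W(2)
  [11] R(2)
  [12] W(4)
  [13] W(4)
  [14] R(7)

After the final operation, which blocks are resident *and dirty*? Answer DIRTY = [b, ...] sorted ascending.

0: W B2 -> L2 miss  d=D]
1: W B2 -> L2 hit  d=D]
2: W B2 -> L2 hit  d=D]
3: R B1 -> L1 miss  d=-]
4: R B1 -> L1 hit  d=-]
5: W B4 -> L0 miss  d=D]
6: R B0 -> L0 miss wb->B4  d=-]
7: W B4 -> L0 miss  d=D]
8: W B4 -> L0 hit  d=D]
9: W B4 -> L0 hit  d=D]
10: W B2 -> L2 hit  d=D]
11: R B2 -> L2 hit  d=D]
12: W B4 -> L0 hit  d=D]
13: W B4 -> L0 hit  d=D]
14: R B7 -> L3 miss  d=-]

DIRTY = [2, 4]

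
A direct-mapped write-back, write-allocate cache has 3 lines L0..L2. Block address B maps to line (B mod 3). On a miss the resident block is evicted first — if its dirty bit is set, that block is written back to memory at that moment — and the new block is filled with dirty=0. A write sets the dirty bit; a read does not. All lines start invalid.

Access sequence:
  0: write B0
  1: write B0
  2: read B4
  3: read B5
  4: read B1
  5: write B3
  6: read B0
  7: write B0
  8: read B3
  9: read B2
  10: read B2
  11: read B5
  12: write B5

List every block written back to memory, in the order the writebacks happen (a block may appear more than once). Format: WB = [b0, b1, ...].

WB = [0, 3, 0]

0: W B0 -> L0 miss  d=D]
1: W B0 -> L0 hit  d=D]
2: R B4 -> L1 miss  d=-]
3: R B5 -> L2 miss  d=-]
4: R B1 -> L1 miss  d=-]
5: W B3 -> L0 miss wb->B0  d=D]
6: R B0 -> L0 miss wb->B3  d=-]
7: W B0 -> L0 hit  d=D]
8: R B3 -> L0 miss wb->B0  d=-]
9: R B2 -> L2 miss  d=-]
10: R B2 -> L2 hit  d=-]
11: R B5 -> L2 miss  d=-]
12: W B5 -> L2 hit  d=D]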